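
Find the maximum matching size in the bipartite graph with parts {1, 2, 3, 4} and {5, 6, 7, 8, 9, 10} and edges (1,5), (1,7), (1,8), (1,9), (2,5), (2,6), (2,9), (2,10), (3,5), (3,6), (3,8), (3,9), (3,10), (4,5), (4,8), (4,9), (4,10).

Step 1: List the neighbors of each left vertex:
  1: 5, 7, 8, 9
  2: 5, 6, 9, 10
  3: 5, 6, 8, 9, 10
  4: 5, 8, 9, 10

Step 2: Greedily match left vertices, then look for augmenting paths:
  Match 1 -- 5
  Match 2 -- 6
  Match 3 -- 8
  Match 4 -- 9
  No augmenting path remains.

Step 3: Verify this is maximum:
  Matching size 4 = min(|L|, |R|) = min(4, 6), which is an upper bound, so this matching is maximum.

Maximum matching: {(1,5), (2,6), (3,8), (4,9)}
Size: 4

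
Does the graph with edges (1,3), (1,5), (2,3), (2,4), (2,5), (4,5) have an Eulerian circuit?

Step 1: Find the degree of each vertex:
  deg(1) = 2
  deg(2) = 3
  deg(3) = 2
  deg(4) = 2
  deg(5) = 3

Step 2: Count vertices with odd degree:
  Odd-degree vertices: 2, 5 (2 total)

Step 3: Apply Euler's theorem:
  - Eulerian circuit exists iff graph is connected and all vertices have even degree
  - Eulerian path exists iff graph is connected and has 0 or 2 odd-degree vertices

Graph is connected with exactly 2 odd-degree vertices (2, 5).
Eulerian path exists (starting and ending at the odd-degree vertices), but no Eulerian circuit.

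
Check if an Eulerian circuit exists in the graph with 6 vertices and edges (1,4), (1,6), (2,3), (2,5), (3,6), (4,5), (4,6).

Step 1: Find the degree of each vertex:
  deg(1) = 2
  deg(2) = 2
  deg(3) = 2
  deg(4) = 3
  deg(5) = 2
  deg(6) = 3

Step 2: Count vertices with odd degree:
  Odd-degree vertices: 4, 6 (2 total)

Step 3: Apply Euler's theorem:
  - Eulerian circuit exists iff graph is connected and all vertices have even degree
  - Eulerian path exists iff graph is connected and has 0 or 2 odd-degree vertices

Graph is connected with exactly 2 odd-degree vertices (4, 6).
Eulerian path exists (starting and ending at the odd-degree vertices), but no Eulerian circuit.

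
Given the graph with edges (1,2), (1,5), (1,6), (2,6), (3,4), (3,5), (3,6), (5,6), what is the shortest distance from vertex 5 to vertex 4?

Step 1: Build adjacency list:
  1: 2, 5, 6
  2: 1, 6
  3: 4, 5, 6
  4: 3
  5: 1, 3, 6
  6: 1, 2, 3, 5

Step 2: BFS from vertex 5 to find shortest path to 4:
  vertex 1 reached at distance 1
  vertex 3 reached at distance 1
  vertex 6 reached at distance 1
  vertex 2 reached at distance 2
  vertex 4 reached at distance 2

Step 3: Shortest path: 5 -> 3 -> 4
Path length: 2 edges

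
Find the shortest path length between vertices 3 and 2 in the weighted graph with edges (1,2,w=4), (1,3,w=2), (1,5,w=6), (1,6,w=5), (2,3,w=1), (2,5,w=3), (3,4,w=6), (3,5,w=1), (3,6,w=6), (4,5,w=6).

Step 1: Build adjacency list with weights:
  1: 2(w=4), 3(w=2), 5(w=6), 6(w=5)
  2: 1(w=4), 3(w=1), 5(w=3)
  3: 1(w=2), 2(w=1), 4(w=6), 5(w=1), 6(w=6)
  4: 3(w=6), 5(w=6)
  5: 1(w=6), 2(w=3), 3(w=1), 4(w=6)
  6: 1(w=5), 3(w=6)

Step 2: Apply Dijkstra's algorithm from vertex 3:
  Visit vertex 3 (distance=0)
    Update dist[1] = 2
    Update dist[2] = 1
    Update dist[4] = 6
    Update dist[5] = 1
    Update dist[6] = 6
  Visit vertex 2 (distance=1)

Step 3: Shortest path: 3 -> 2
Total weight: 1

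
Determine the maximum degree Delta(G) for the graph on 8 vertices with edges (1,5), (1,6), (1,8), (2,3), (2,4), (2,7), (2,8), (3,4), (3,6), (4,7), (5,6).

Step 1: Count edges incident to each vertex:
  deg(1) = 3 (neighbors: 5, 6, 8)
  deg(2) = 4 (neighbors: 3, 4, 7, 8)
  deg(3) = 3 (neighbors: 2, 4, 6)
  deg(4) = 3 (neighbors: 2, 3, 7)
  deg(5) = 2 (neighbors: 1, 6)
  deg(6) = 3 (neighbors: 1, 3, 5)
  deg(7) = 2 (neighbors: 2, 4)
  deg(8) = 2 (neighbors: 1, 2)

Step 2: Find maximum:
  max(3, 4, 3, 3, 2, 3, 2, 2) = 4 (vertex 2)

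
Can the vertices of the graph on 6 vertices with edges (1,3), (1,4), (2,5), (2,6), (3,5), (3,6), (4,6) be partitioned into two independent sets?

Step 1: Attempt 2-coloring using BFS:
  Start at vertex 1, assign color 0
  Color vertex 3 with color 1 (neighbor of 1)
  Color vertex 4 with color 1 (neighbor of 1)
  Color vertex 5 with color 0 (neighbor of 3)
  Color vertex 6 with color 0 (neighbor of 3)
  Color vertex 2 with color 1 (neighbor of 5)

Step 2: 2-coloring succeeded. No conflicts found.
  Set A (color 0): {1, 5, 6}
  Set B (color 1): {2, 3, 4}

The graph is bipartite with partition {1, 5, 6}, {2, 3, 4}.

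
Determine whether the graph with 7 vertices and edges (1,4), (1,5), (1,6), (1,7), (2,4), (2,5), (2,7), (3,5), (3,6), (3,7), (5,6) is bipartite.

Step 1: Attempt 2-coloring using BFS:
  Start at vertex 1, assign color 0
  Color vertex 4 with color 1 (neighbor of 1)
  Color vertex 5 with color 1 (neighbor of 1)
  Color vertex 6 with color 1 (neighbor of 1)
  Color vertex 7 with color 1 (neighbor of 1)
  Color vertex 2 with color 0 (neighbor of 4)
  Color vertex 3 with color 0 (neighbor of 5)

Step 2: Conflict found! Vertices 5 and 6 are adjacent but have the same color.
This means the graph contains an odd cycle.

The graph is NOT bipartite.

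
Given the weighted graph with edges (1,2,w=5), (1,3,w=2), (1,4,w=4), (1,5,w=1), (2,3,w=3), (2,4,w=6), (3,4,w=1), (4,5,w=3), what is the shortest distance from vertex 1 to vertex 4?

Step 1: Build adjacency list with weights:
  1: 2(w=5), 3(w=2), 4(w=4), 5(w=1)
  2: 1(w=5), 3(w=3), 4(w=6)
  3: 1(w=2), 2(w=3), 4(w=1)
  4: 1(w=4), 2(w=6), 3(w=1), 5(w=3)
  5: 1(w=1), 4(w=3)

Step 2: Apply Dijkstra's algorithm from vertex 1:
  Visit vertex 1 (distance=0)
    Update dist[2] = 5
    Update dist[3] = 2
    Update dist[4] = 4
    Update dist[5] = 1
  Visit vertex 5 (distance=1)
  Visit vertex 3 (distance=2)
    Update dist[4] = 3
  Visit vertex 4 (distance=3)

Step 3: Shortest path: 1 -> 3 -> 4
Total weight: 2 + 1 = 3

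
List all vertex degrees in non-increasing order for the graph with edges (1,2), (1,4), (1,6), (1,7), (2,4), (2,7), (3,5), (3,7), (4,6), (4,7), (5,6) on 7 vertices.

Step 1: Count edges incident to each vertex:
  deg(1) = 4 (neighbors: 2, 4, 6, 7)
  deg(2) = 3 (neighbors: 1, 4, 7)
  deg(3) = 2 (neighbors: 5, 7)
  deg(4) = 4 (neighbors: 1, 2, 6, 7)
  deg(5) = 2 (neighbors: 3, 6)
  deg(6) = 3 (neighbors: 1, 4, 5)
  deg(7) = 4 (neighbors: 1, 2, 3, 4)

Step 2: Sort degrees in non-increasing order:
  Degrees: [4, 3, 2, 4, 2, 3, 4] -> sorted: [4, 4, 4, 3, 3, 2, 2]

Degree sequence: [4, 4, 4, 3, 3, 2, 2]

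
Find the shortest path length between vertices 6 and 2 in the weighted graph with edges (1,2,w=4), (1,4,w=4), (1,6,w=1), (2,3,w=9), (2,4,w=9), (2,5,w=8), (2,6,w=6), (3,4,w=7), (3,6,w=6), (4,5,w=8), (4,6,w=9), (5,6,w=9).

Step 1: Build adjacency list with weights:
  1: 2(w=4), 4(w=4), 6(w=1)
  2: 1(w=4), 3(w=9), 4(w=9), 5(w=8), 6(w=6)
  3: 2(w=9), 4(w=7), 6(w=6)
  4: 1(w=4), 2(w=9), 3(w=7), 5(w=8), 6(w=9)
  5: 2(w=8), 4(w=8), 6(w=9)
  6: 1(w=1), 2(w=6), 3(w=6), 4(w=9), 5(w=9)

Step 2: Apply Dijkstra's algorithm from vertex 6:
  Visit vertex 6 (distance=0)
    Update dist[1] = 1
    Update dist[2] = 6
    Update dist[3] = 6
    Update dist[4] = 9
    Update dist[5] = 9
  Visit vertex 1 (distance=1)
    Update dist[2] = 5
    Update dist[4] = 5
  Visit vertex 2 (distance=5)

Step 3: Shortest path: 6 -> 1 -> 2
Total weight: 1 + 4 = 5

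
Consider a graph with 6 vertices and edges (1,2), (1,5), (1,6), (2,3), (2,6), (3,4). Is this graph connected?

Step 1: Build adjacency list from edges:
  1: 2, 5, 6
  2: 1, 3, 6
  3: 2, 4
  4: 3
  5: 1
  6: 1, 2

Step 2: Run BFS/DFS from vertex 1:
  Visited: {1, 2, 5, 6, 3, 4}
  Reached 6 of 6 vertices

Step 3: All 6 vertices reached from vertex 1, so the graph is connected.
Answer: Yes, the graph is connected.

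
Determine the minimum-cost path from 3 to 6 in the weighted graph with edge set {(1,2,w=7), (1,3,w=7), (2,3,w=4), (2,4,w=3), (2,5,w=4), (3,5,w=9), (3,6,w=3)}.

Step 1: Build adjacency list with weights:
  1: 2(w=7), 3(w=7)
  2: 1(w=7), 3(w=4), 4(w=3), 5(w=4)
  3: 1(w=7), 2(w=4), 5(w=9), 6(w=3)
  4: 2(w=3)
  5: 2(w=4), 3(w=9)
  6: 3(w=3)

Step 2: Apply Dijkstra's algorithm from vertex 3:
  Visit vertex 3 (distance=0)
    Update dist[1] = 7
    Update dist[2] = 4
    Update dist[5] = 9
    Update dist[6] = 3
  Visit vertex 6 (distance=3)

Step 3: Shortest path: 3 -> 6
Total weight: 3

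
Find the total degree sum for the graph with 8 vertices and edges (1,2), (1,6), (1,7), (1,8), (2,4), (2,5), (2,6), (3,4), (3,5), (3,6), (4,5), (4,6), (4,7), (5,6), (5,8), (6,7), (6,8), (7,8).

Step 1: Count edges incident to each vertex:
  deg(1) = 4 (neighbors: 2, 6, 7, 8)
  deg(2) = 4 (neighbors: 1, 4, 5, 6)
  deg(3) = 3 (neighbors: 4, 5, 6)
  deg(4) = 5 (neighbors: 2, 3, 5, 6, 7)
  deg(5) = 5 (neighbors: 2, 3, 4, 6, 8)
  deg(6) = 7 (neighbors: 1, 2, 3, 4, 5, 7, 8)
  deg(7) = 4 (neighbors: 1, 4, 6, 8)
  deg(8) = 4 (neighbors: 1, 5, 6, 7)

Step 2: Sum all degrees:
  4 + 4 + 3 + 5 + 5 + 7 + 4 + 4 = 36

Verification: sum of degrees = 2 * |E| = 2 * 18 = 36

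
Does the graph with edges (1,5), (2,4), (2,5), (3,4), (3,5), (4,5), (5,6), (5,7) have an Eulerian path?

Step 1: Find the degree of each vertex:
  deg(1) = 1
  deg(2) = 2
  deg(3) = 2
  deg(4) = 3
  deg(5) = 6
  deg(6) = 1
  deg(7) = 1

Step 2: Count vertices with odd degree:
  Odd-degree vertices: 1, 4, 6, 7 (4 total)

Step 3: Apply Euler's theorem:
  - Eulerian circuit exists iff graph is connected and all vertices have even degree
  - Eulerian path exists iff graph is connected and has 0 or 2 odd-degree vertices

Graph has 4 odd-degree vertices (need 0 or 2).
Neither Eulerian path nor Eulerian circuit exists.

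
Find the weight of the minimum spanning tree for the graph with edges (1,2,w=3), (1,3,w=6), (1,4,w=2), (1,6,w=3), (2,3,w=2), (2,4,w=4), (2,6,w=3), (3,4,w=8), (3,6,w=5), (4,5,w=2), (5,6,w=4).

Apply Kruskal's algorithm (sort edges by weight, add if no cycle):

Sorted edges by weight:
  (1,4) w=2
  (2,3) w=2
  (4,5) w=2
  (1,2) w=3
  (1,6) w=3
  (2,6) w=3
  (2,4) w=4
  (5,6) w=4
  (3,6) w=5
  (1,3) w=6
  (3,4) w=8

Add edge (1,4) w=2 -- no cycle. Running total: 2
Add edge (2,3) w=2 -- no cycle. Running total: 4
Add edge (4,5) w=2 -- no cycle. Running total: 6
Add edge (1,2) w=3 -- no cycle. Running total: 9
Add edge (1,6) w=3 -- no cycle. Running total: 12

MST edges: (1,4,w=2), (2,3,w=2), (4,5,w=2), (1,2,w=3), (1,6,w=3)
Total MST weight: 2 + 2 + 2 + 3 + 3 = 12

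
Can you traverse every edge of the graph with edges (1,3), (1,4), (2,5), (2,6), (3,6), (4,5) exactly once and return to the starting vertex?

Step 1: Find the degree of each vertex:
  deg(1) = 2
  deg(2) = 2
  deg(3) = 2
  deg(4) = 2
  deg(5) = 2
  deg(6) = 2

Step 2: Count vertices with odd degree:
  All vertices have even degree (0 odd-degree vertices)

Step 3: Apply Euler's theorem:
  - Eulerian circuit exists iff graph is connected and all vertices have even degree
  - Eulerian path exists iff graph is connected and has 0 or 2 odd-degree vertices

Graph is connected with 0 odd-degree vertices.
Both Eulerian circuit and Eulerian path exist.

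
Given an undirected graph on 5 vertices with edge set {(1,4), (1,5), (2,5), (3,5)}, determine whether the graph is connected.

Step 1: Build adjacency list from edges:
  1: 4, 5
  2: 5
  3: 5
  4: 1
  5: 1, 2, 3

Step 2: Run BFS/DFS from vertex 1:
  Visited: {1, 4, 5, 2, 3}
  Reached 5 of 5 vertices

Step 3: All 5 vertices reached from vertex 1, so the graph is connected.
Answer: Yes, the graph is connected.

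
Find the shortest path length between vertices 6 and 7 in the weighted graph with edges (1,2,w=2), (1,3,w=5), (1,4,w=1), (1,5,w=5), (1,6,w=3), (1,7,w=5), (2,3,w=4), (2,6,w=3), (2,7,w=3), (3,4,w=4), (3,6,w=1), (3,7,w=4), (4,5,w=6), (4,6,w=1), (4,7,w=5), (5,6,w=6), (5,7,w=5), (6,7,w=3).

Step 1: Build adjacency list with weights:
  1: 2(w=2), 3(w=5), 4(w=1), 5(w=5), 6(w=3), 7(w=5)
  2: 1(w=2), 3(w=4), 6(w=3), 7(w=3)
  3: 1(w=5), 2(w=4), 4(w=4), 6(w=1), 7(w=4)
  4: 1(w=1), 3(w=4), 5(w=6), 6(w=1), 7(w=5)
  5: 1(w=5), 4(w=6), 6(w=6), 7(w=5)
  6: 1(w=3), 2(w=3), 3(w=1), 4(w=1), 5(w=6), 7(w=3)
  7: 1(w=5), 2(w=3), 3(w=4), 4(w=5), 5(w=5), 6(w=3)

Step 2: Apply Dijkstra's algorithm from vertex 6:
  Visit vertex 6 (distance=0)
    Update dist[1] = 3
    Update dist[2] = 3
    Update dist[3] = 1
    Update dist[4] = 1
    Update dist[5] = 6
    Update dist[7] = 3
  Visit vertex 3 (distance=1)
  Visit vertex 4 (distance=1)
    Update dist[1] = 2
  Visit vertex 1 (distance=2)
  Visit vertex 2 (distance=3)
  Visit vertex 7 (distance=3)

Step 3: Shortest path: 6 -> 7
Total weight: 3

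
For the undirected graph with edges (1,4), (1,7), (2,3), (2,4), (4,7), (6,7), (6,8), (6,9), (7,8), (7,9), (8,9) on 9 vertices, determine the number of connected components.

Step 1: Build adjacency list from edges:
  1: 4, 7
  2: 3, 4
  3: 2
  4: 1, 2, 7
  5: (none)
  6: 7, 8, 9
  7: 1, 4, 6, 8, 9
  8: 6, 7, 9
  9: 6, 7, 8

Step 2: Run BFS/DFS from vertex 1:
  Visited: {1, 4, 7, 2, 6, 8, 9, 3}
  Reached 8 of 9 vertices

Step 3: Only 8 of 9 vertices reached. Graph is disconnected.
Connected components: {1, 2, 3, 4, 6, 7, 8, 9}, {5}
Number of connected components: 2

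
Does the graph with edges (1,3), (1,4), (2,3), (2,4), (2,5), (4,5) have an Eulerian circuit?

Step 1: Find the degree of each vertex:
  deg(1) = 2
  deg(2) = 3
  deg(3) = 2
  deg(4) = 3
  deg(5) = 2

Step 2: Count vertices with odd degree:
  Odd-degree vertices: 2, 4 (2 total)

Step 3: Apply Euler's theorem:
  - Eulerian circuit exists iff graph is connected and all vertices have even degree
  - Eulerian path exists iff graph is connected and has 0 or 2 odd-degree vertices

Graph is connected with exactly 2 odd-degree vertices (2, 4).
Eulerian path exists (starting and ending at the odd-degree vertices), but no Eulerian circuit.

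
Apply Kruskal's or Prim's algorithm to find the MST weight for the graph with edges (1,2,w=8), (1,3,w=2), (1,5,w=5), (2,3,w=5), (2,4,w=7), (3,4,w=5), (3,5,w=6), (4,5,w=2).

Apply Kruskal's algorithm (sort edges by weight, add if no cycle):

Sorted edges by weight:
  (1,3) w=2
  (4,5) w=2
  (1,5) w=5
  (2,3) w=5
  (3,4) w=5
  (3,5) w=6
  (2,4) w=7
  (1,2) w=8

Add edge (1,3) w=2 -- no cycle. Running total: 2
Add edge (4,5) w=2 -- no cycle. Running total: 4
Add edge (1,5) w=5 -- no cycle. Running total: 9
Add edge (2,3) w=5 -- no cycle. Running total: 14

MST edges: (1,3,w=2), (4,5,w=2), (1,5,w=5), (2,3,w=5)
Total MST weight: 2 + 2 + 5 + 5 = 14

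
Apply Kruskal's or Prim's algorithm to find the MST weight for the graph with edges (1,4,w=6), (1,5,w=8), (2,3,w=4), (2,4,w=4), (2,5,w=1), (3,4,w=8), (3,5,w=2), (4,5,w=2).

Apply Kruskal's algorithm (sort edges by weight, add if no cycle):

Sorted edges by weight:
  (2,5) w=1
  (3,5) w=2
  (4,5) w=2
  (2,4) w=4
  (2,3) w=4
  (1,4) w=6
  (1,5) w=8
  (3,4) w=8

Add edge (2,5) w=1 -- no cycle. Running total: 1
Add edge (3,5) w=2 -- no cycle. Running total: 3
Add edge (4,5) w=2 -- no cycle. Running total: 5
Skip edge (2,4) w=4 -- would create cycle
Skip edge (2,3) w=4 -- would create cycle
Add edge (1,4) w=6 -- no cycle. Running total: 11

MST edges: (2,5,w=1), (3,5,w=2), (4,5,w=2), (1,4,w=6)
Total MST weight: 1 + 2 + 2 + 6 = 11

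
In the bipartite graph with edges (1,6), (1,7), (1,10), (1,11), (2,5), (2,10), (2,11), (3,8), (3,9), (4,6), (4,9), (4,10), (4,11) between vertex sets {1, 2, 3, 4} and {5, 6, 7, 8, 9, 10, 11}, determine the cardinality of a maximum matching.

Step 1: List the neighbors of each left vertex:
  1: 6, 7, 10, 11
  2: 5, 10, 11
  3: 8, 9
  4: 6, 9, 10, 11

Step 2: Greedily match left vertices, then look for augmenting paths:
  Match 1 -- 6
  Match 2 -- 5
  Match 3 -- 8
  Match 4 -- 9
  No augmenting path remains.

Step 3: Verify this is maximum:
  Matching size 4 = min(|L|, |R|) = min(4, 7), which is an upper bound, so this matching is maximum.

Maximum matching: {(1,6), (2,5), (3,8), (4,9)}
Size: 4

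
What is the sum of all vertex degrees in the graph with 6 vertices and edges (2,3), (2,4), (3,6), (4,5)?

Step 1: Count edges incident to each vertex:
  deg(1) = 0 (neighbors: none)
  deg(2) = 2 (neighbors: 3, 4)
  deg(3) = 2 (neighbors: 2, 6)
  deg(4) = 2 (neighbors: 2, 5)
  deg(5) = 1 (neighbors: 4)
  deg(6) = 1 (neighbors: 3)

Step 2: Sum all degrees:
  0 + 2 + 2 + 2 + 1 + 1 = 8

Verification: sum of degrees = 2 * |E| = 2 * 4 = 8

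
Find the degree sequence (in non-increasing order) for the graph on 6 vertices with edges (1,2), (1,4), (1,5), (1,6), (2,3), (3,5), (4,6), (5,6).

Step 1: Count edges incident to each vertex:
  deg(1) = 4 (neighbors: 2, 4, 5, 6)
  deg(2) = 2 (neighbors: 1, 3)
  deg(3) = 2 (neighbors: 2, 5)
  deg(4) = 2 (neighbors: 1, 6)
  deg(5) = 3 (neighbors: 1, 3, 6)
  deg(6) = 3 (neighbors: 1, 4, 5)

Step 2: Sort degrees in non-increasing order:
  Degrees: [4, 2, 2, 2, 3, 3] -> sorted: [4, 3, 3, 2, 2, 2]

Degree sequence: [4, 3, 3, 2, 2, 2]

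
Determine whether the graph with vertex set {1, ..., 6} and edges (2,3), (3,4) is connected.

Step 1: Build adjacency list from edges:
  1: (none)
  2: 3
  3: 2, 4
  4: 3
  5: (none)
  6: (none)

Step 2: Run BFS/DFS from vertex 1:
  Visited: {1}
  Reached 1 of 6 vertices

Step 3: Only 1 of 6 vertices reached. Graph is disconnected.
Connected components: {1}, {2, 3, 4}, {5}, {6}
Answer: No, the graph is not connected (4 components).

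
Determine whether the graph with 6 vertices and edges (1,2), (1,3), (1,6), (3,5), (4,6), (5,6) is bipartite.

Step 1: Attempt 2-coloring using BFS:
  Start at vertex 1, assign color 0
  Color vertex 2 with color 1 (neighbor of 1)
  Color vertex 3 with color 1 (neighbor of 1)
  Color vertex 6 with color 1 (neighbor of 1)
  Color vertex 5 with color 0 (neighbor of 3)
  Color vertex 4 with color 0 (neighbor of 6)

Step 2: 2-coloring succeeded. No conflicts found.
  Set A (color 0): {1, 4, 5}
  Set B (color 1): {2, 3, 6}

The graph is bipartite with partition {1, 4, 5}, {2, 3, 6}.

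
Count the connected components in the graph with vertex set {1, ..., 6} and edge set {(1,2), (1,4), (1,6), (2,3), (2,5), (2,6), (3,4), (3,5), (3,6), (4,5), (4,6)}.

Step 1: Build adjacency list from edges:
  1: 2, 4, 6
  2: 1, 3, 5, 6
  3: 2, 4, 5, 6
  4: 1, 3, 5, 6
  5: 2, 3, 4
  6: 1, 2, 3, 4

Step 2: Run BFS/DFS from vertex 1:
  Visited: {1, 2, 4, 6, 3, 5}
  Reached 6 of 6 vertices

Step 3: All 6 vertices reached from vertex 1, so the graph is connected.
Number of connected components: 1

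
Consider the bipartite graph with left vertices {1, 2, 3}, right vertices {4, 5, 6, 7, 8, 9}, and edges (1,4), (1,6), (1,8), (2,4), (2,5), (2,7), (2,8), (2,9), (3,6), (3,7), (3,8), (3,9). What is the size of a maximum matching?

Step 1: List the neighbors of each left vertex:
  1: 4, 6, 8
  2: 4, 5, 7, 8, 9
  3: 6, 7, 8, 9

Step 2: Greedily match left vertices, then look for augmenting paths:
  Match 1 -- 4
  Match 2 -- 5
  Match 3 -- 6
  No augmenting path remains.

Step 3: Verify this is maximum:
  Matching size 3 = min(|L|, |R|) = min(3, 6), which is an upper bound, so this matching is maximum.

Maximum matching: {(1,4), (2,5), (3,6)}
Size: 3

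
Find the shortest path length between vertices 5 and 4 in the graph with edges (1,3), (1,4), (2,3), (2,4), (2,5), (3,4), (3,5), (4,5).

Step 1: Build adjacency list:
  1: 3, 4
  2: 3, 4, 5
  3: 1, 2, 4, 5
  4: 1, 2, 3, 5
  5: 2, 3, 4

Step 2: BFS from vertex 5 to find shortest path to 4:
  vertex 2 reached at distance 1
  vertex 3 reached at distance 1
  vertex 4 reached at distance 1

Step 3: Shortest path: 5 -> 4
Path length: 1 edge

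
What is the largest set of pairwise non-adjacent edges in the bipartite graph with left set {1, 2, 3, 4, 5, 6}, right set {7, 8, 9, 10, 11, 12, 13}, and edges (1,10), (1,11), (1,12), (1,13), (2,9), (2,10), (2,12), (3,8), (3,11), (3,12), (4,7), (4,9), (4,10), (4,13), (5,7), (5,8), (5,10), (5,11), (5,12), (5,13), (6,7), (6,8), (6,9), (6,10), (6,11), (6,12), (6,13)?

Step 1: List the neighbors of each left vertex:
  1: 10, 11, 12, 13
  2: 9, 10, 12
  3: 8, 11, 12
  4: 7, 9, 10, 13
  5: 7, 8, 10, 11, 12, 13
  6: 7, 8, 9, 10, 11, 12, 13

Step 2: Greedily match left vertices, then look for augmenting paths:
  Match 1 -- 10
  Match 2 -- 9
  Match 3 -- 8
  Match 4 -- 7
  Match 5 -- 11
  Match 6 -- 12
  No augmenting path remains.

Step 3: Verify this is maximum:
  Matching size 6 = min(|L|, |R|) = min(6, 7), which is an upper bound, so this matching is maximum.

Maximum matching: {(1,10), (2,9), (3,8), (4,7), (5,11), (6,12)}
Size: 6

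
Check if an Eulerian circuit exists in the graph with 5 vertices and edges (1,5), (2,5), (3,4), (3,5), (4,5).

Step 1: Find the degree of each vertex:
  deg(1) = 1
  deg(2) = 1
  deg(3) = 2
  deg(4) = 2
  deg(5) = 4

Step 2: Count vertices with odd degree:
  Odd-degree vertices: 1, 2 (2 total)

Step 3: Apply Euler's theorem:
  - Eulerian circuit exists iff graph is connected and all vertices have even degree
  - Eulerian path exists iff graph is connected and has 0 or 2 odd-degree vertices

Graph is connected with exactly 2 odd-degree vertices (1, 2).
Eulerian path exists (starting and ending at the odd-degree vertices), but no Eulerian circuit.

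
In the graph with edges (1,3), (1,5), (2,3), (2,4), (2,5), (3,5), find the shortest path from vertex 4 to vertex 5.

Step 1: Build adjacency list:
  1: 3, 5
  2: 3, 4, 5
  3: 1, 2, 5
  4: 2
  5: 1, 2, 3

Step 2: BFS from vertex 4 to find shortest path to 5:
  vertex 2 reached at distance 1
  vertex 3 reached at distance 2
  vertex 5 reached at distance 2

Step 3: Shortest path: 4 -> 2 -> 5
Path length: 2 edges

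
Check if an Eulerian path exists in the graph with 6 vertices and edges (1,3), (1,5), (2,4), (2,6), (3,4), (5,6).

Step 1: Find the degree of each vertex:
  deg(1) = 2
  deg(2) = 2
  deg(3) = 2
  deg(4) = 2
  deg(5) = 2
  deg(6) = 2

Step 2: Count vertices with odd degree:
  All vertices have even degree (0 odd-degree vertices)

Step 3: Apply Euler's theorem:
  - Eulerian circuit exists iff graph is connected and all vertices have even degree
  - Eulerian path exists iff graph is connected and has 0 or 2 odd-degree vertices

Graph is connected with 0 odd-degree vertices.
Both Eulerian circuit and Eulerian path exist.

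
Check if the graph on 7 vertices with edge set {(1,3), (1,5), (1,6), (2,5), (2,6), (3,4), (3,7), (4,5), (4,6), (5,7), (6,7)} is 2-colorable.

Step 1: Attempt 2-coloring using BFS:
  Start at vertex 1, assign color 0
  Color vertex 3 with color 1 (neighbor of 1)
  Color vertex 5 with color 1 (neighbor of 1)
  Color vertex 6 with color 1 (neighbor of 1)
  Color vertex 4 with color 0 (neighbor of 3)
  Color vertex 7 with color 0 (neighbor of 3)
  Color vertex 2 with color 0 (neighbor of 5)

Step 2: 2-coloring succeeded. No conflicts found.
  Set A (color 0): {1, 2, 4, 7}
  Set B (color 1): {3, 5, 6}

The graph is bipartite with partition {1, 2, 4, 7}, {3, 5, 6}.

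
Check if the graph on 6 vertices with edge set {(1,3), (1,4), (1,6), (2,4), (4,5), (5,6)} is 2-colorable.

Step 1: Attempt 2-coloring using BFS:
  Start at vertex 1, assign color 0
  Color vertex 3 with color 1 (neighbor of 1)
  Color vertex 4 with color 1 (neighbor of 1)
  Color vertex 6 with color 1 (neighbor of 1)
  Color vertex 2 with color 0 (neighbor of 4)
  Color vertex 5 with color 0 (neighbor of 4)

Step 2: 2-coloring succeeded. No conflicts found.
  Set A (color 0): {1, 2, 5}
  Set B (color 1): {3, 4, 6}

The graph is bipartite with partition {1, 2, 5}, {3, 4, 6}.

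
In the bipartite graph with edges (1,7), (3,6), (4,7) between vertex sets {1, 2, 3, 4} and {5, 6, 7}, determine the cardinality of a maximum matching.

Step 1: List the neighbors of each left vertex:
  1: 7
  2: (none)
  3: 6
  4: 7

Step 2: Greedily match left vertices, then look for augmenting paths:
  Match 1 -- 7
  Match 3 -- 6
  No augmenting path remains.

Step 3: Verify this is maximum:
  Matching has size 2. The vertex set {3, 7} covers every edge and has size 2; any matching has at most one edge per cover vertex, so 2 is maximum (König's theorem).

Maximum matching: {(1,7), (3,6)}
Size: 2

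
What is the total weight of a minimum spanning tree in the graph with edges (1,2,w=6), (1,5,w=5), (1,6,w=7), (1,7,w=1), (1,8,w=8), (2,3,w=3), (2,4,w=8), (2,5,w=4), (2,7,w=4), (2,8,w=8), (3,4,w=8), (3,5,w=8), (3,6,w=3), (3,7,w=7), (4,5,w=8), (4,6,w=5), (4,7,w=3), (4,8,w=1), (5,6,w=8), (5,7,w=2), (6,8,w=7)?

Apply Kruskal's algorithm (sort edges by weight, add if no cycle):

Sorted edges by weight:
  (1,7) w=1
  (4,8) w=1
  (5,7) w=2
  (2,3) w=3
  (3,6) w=3
  (4,7) w=3
  (2,5) w=4
  (2,7) w=4
  (1,5) w=5
  (4,6) w=5
  (1,2) w=6
  (1,6) w=7
  (3,7) w=7
  (6,8) w=7
  (1,8) w=8
  (2,4) w=8
  (2,8) w=8
  (3,4) w=8
  (3,5) w=8
  (4,5) w=8
  (5,6) w=8

Add edge (1,7) w=1 -- no cycle. Running total: 1
Add edge (4,8) w=1 -- no cycle. Running total: 2
Add edge (5,7) w=2 -- no cycle. Running total: 4
Add edge (2,3) w=3 -- no cycle. Running total: 7
Add edge (3,6) w=3 -- no cycle. Running total: 10
Add edge (4,7) w=3 -- no cycle. Running total: 13
Add edge (2,5) w=4 -- no cycle. Running total: 17

MST edges: (1,7,w=1), (4,8,w=1), (5,7,w=2), (2,3,w=3), (3,6,w=3), (4,7,w=3), (2,5,w=4)
Total MST weight: 1 + 1 + 2 + 3 + 3 + 3 + 4 = 17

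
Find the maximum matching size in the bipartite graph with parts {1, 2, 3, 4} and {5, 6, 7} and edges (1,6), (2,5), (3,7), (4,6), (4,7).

Step 1: List the neighbors of each left vertex:
  1: 6
  2: 5
  3: 7
  4: 6, 7

Step 2: Greedily match left vertices, then look for augmenting paths:
  Match 1 -- 6
  Match 2 -- 5
  Match 3 -- 7
  No augmenting path remains.

Step 3: Verify this is maximum:
  Matching size 3 = min(|L|, |R|) = min(4, 3), which is an upper bound, so this matching is maximum.

Maximum matching: {(1,6), (2,5), (3,7)}
Size: 3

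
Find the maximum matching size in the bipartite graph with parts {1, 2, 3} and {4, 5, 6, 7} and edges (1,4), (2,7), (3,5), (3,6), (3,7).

Step 1: List the neighbors of each left vertex:
  1: 4
  2: 7
  3: 5, 6, 7

Step 2: Greedily match left vertices, then look for augmenting paths:
  Match 1 -- 4
  Match 2 -- 7
  Match 3 -- 5
  No augmenting path remains.

Step 3: Verify this is maximum:
  Matching size 3 = min(|L|, |R|) = min(3, 4), which is an upper bound, so this matching is maximum.

Maximum matching: {(1,4), (2,7), (3,5)}
Size: 3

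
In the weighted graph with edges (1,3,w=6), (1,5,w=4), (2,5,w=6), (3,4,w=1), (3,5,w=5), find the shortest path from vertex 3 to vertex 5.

Step 1: Build adjacency list with weights:
  1: 3(w=6), 5(w=4)
  2: 5(w=6)
  3: 1(w=6), 4(w=1), 5(w=5)
  4: 3(w=1)
  5: 1(w=4), 2(w=6), 3(w=5)

Step 2: Apply Dijkstra's algorithm from vertex 3:
  Visit vertex 3 (distance=0)
    Update dist[1] = 6
    Update dist[4] = 1
    Update dist[5] = 5
  Visit vertex 4 (distance=1)
  Visit vertex 5 (distance=5)
    Update dist[2] = 11

Step 3: Shortest path: 3 -> 5
Total weight: 5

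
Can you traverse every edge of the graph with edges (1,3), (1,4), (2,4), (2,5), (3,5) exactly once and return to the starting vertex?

Step 1: Find the degree of each vertex:
  deg(1) = 2
  deg(2) = 2
  deg(3) = 2
  deg(4) = 2
  deg(5) = 2

Step 2: Count vertices with odd degree:
  All vertices have even degree (0 odd-degree vertices)

Step 3: Apply Euler's theorem:
  - Eulerian circuit exists iff graph is connected and all vertices have even degree
  - Eulerian path exists iff graph is connected and has 0 or 2 odd-degree vertices

Graph is connected with 0 odd-degree vertices.
Both Eulerian circuit and Eulerian path exist.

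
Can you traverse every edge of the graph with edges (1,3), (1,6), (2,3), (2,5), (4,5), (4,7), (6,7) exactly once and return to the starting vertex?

Step 1: Find the degree of each vertex:
  deg(1) = 2
  deg(2) = 2
  deg(3) = 2
  deg(4) = 2
  deg(5) = 2
  deg(6) = 2
  deg(7) = 2

Step 2: Count vertices with odd degree:
  All vertices have even degree (0 odd-degree vertices)

Step 3: Apply Euler's theorem:
  - Eulerian circuit exists iff graph is connected and all vertices have even degree
  - Eulerian path exists iff graph is connected and has 0 or 2 odd-degree vertices

Graph is connected with 0 odd-degree vertices.
Both Eulerian circuit and Eulerian path exist.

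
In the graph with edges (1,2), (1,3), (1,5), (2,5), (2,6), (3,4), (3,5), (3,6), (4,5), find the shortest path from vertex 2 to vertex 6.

Step 1: Build adjacency list:
  1: 2, 3, 5
  2: 1, 5, 6
  3: 1, 4, 5, 6
  4: 3, 5
  5: 1, 2, 3, 4
  6: 2, 3

Step 2: BFS from vertex 2 to find shortest path to 6:
  vertex 1 reached at distance 1
  vertex 5 reached at distance 1
  vertex 6 reached at distance 1

Step 3: Shortest path: 2 -> 6
Path length: 1 edge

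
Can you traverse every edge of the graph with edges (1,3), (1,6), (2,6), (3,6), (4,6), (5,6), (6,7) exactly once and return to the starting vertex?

Step 1: Find the degree of each vertex:
  deg(1) = 2
  deg(2) = 1
  deg(3) = 2
  deg(4) = 1
  deg(5) = 1
  deg(6) = 6
  deg(7) = 1

Step 2: Count vertices with odd degree:
  Odd-degree vertices: 2, 4, 5, 7 (4 total)

Step 3: Apply Euler's theorem:
  - Eulerian circuit exists iff graph is connected and all vertices have even degree
  - Eulerian path exists iff graph is connected and has 0 or 2 odd-degree vertices

Graph has 4 odd-degree vertices (need 0 or 2).
Neither Eulerian path nor Eulerian circuit exists.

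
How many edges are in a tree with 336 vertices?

A tree on n vertices always has exactly n - 1 edges.
For n = 336: edges = 336 - 1 = 335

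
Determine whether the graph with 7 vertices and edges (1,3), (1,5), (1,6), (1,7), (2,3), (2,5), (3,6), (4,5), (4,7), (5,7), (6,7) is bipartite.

Step 1: Attempt 2-coloring using BFS:
  Start at vertex 1, assign color 0
  Color vertex 3 with color 1 (neighbor of 1)
  Color vertex 5 with color 1 (neighbor of 1)
  Color vertex 6 with color 1 (neighbor of 1)
  Color vertex 7 with color 1 (neighbor of 1)
  Color vertex 2 with color 0 (neighbor of 3)

Step 2: Conflict found! Vertices 3 and 6 are adjacent but have the same color.
This means the graph contains an odd cycle.

The graph is NOT bipartite.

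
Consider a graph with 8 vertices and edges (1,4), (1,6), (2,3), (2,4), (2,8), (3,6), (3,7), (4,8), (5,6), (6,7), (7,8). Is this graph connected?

Step 1: Build adjacency list from edges:
  1: 4, 6
  2: 3, 4, 8
  3: 2, 6, 7
  4: 1, 2, 8
  5: 6
  6: 1, 3, 5, 7
  7: 3, 6, 8
  8: 2, 4, 7

Step 2: Run BFS/DFS from vertex 1:
  Visited: {1, 4, 6, 2, 8, 3, 5, 7}
  Reached 8 of 8 vertices

Step 3: All 8 vertices reached from vertex 1, so the graph is connected.
Answer: Yes, the graph is connected.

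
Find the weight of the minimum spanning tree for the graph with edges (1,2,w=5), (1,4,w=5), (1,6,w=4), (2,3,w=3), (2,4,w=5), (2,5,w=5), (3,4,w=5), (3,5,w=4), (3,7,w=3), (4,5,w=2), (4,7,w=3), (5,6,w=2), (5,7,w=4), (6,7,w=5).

Apply Kruskal's algorithm (sort edges by weight, add if no cycle):

Sorted edges by weight:
  (4,5) w=2
  (5,6) w=2
  (2,3) w=3
  (3,7) w=3
  (4,7) w=3
  (1,6) w=4
  (3,5) w=4
  (5,7) w=4
  (1,4) w=5
  (1,2) w=5
  (2,4) w=5
  (2,5) w=5
  (3,4) w=5
  (6,7) w=5

Add edge (4,5) w=2 -- no cycle. Running total: 2
Add edge (5,6) w=2 -- no cycle. Running total: 4
Add edge (2,3) w=3 -- no cycle. Running total: 7
Add edge (3,7) w=3 -- no cycle. Running total: 10
Add edge (4,7) w=3 -- no cycle. Running total: 13
Add edge (1,6) w=4 -- no cycle. Running total: 17

MST edges: (4,5,w=2), (5,6,w=2), (2,3,w=3), (3,7,w=3), (4,7,w=3), (1,6,w=4)
Total MST weight: 2 + 2 + 3 + 3 + 3 + 4 = 17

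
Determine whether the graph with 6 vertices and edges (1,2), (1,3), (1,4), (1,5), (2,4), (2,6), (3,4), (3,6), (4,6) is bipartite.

Step 1: Attempt 2-coloring using BFS:
  Start at vertex 1, assign color 0
  Color vertex 2 with color 1 (neighbor of 1)
  Color vertex 3 with color 1 (neighbor of 1)
  Color vertex 4 with color 1 (neighbor of 1)
  Color vertex 5 with color 1 (neighbor of 1)

Step 2: Conflict found! Vertices 2 and 4 are adjacent but have the same color.
This means the graph contains an odd cycle.

The graph is NOT bipartite.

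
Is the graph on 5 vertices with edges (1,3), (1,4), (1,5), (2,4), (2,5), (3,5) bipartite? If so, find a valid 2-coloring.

Step 1: Attempt 2-coloring using BFS:
  Start at vertex 1, assign color 0
  Color vertex 3 with color 1 (neighbor of 1)
  Color vertex 4 with color 1 (neighbor of 1)
  Color vertex 5 with color 1 (neighbor of 1)

Step 2: Conflict found! Vertices 3 and 5 are adjacent but have the same color.
This means the graph contains an odd cycle.

The graph is NOT bipartite.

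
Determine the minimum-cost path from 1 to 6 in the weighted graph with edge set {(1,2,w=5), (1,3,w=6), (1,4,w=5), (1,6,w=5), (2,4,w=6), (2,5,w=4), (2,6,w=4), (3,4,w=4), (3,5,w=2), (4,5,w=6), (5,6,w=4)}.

Step 1: Build adjacency list with weights:
  1: 2(w=5), 3(w=6), 4(w=5), 6(w=5)
  2: 1(w=5), 4(w=6), 5(w=4), 6(w=4)
  3: 1(w=6), 4(w=4), 5(w=2)
  4: 1(w=5), 2(w=6), 3(w=4), 5(w=6)
  5: 2(w=4), 3(w=2), 4(w=6), 6(w=4)
  6: 1(w=5), 2(w=4), 5(w=4)

Step 2: Apply Dijkstra's algorithm from vertex 1:
  Visit vertex 1 (distance=0)
    Update dist[2] = 5
    Update dist[3] = 6
    Update dist[4] = 5
    Update dist[6] = 5
  Visit vertex 2 (distance=5)
    Update dist[5] = 9
  Visit vertex 4 (distance=5)
  Visit vertex 6 (distance=5)

Step 3: Shortest path: 1 -> 6
Total weight: 5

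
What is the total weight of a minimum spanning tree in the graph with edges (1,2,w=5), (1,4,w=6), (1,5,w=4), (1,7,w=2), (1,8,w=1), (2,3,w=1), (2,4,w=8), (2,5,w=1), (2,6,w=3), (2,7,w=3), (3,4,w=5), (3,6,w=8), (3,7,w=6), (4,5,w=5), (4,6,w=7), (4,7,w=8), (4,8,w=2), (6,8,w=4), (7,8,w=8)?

Apply Kruskal's algorithm (sort edges by weight, add if no cycle):

Sorted edges by weight:
  (1,8) w=1
  (2,3) w=1
  (2,5) w=1
  (1,7) w=2
  (4,8) w=2
  (2,7) w=3
  (2,6) w=3
  (1,5) w=4
  (6,8) w=4
  (1,2) w=5
  (3,4) w=5
  (4,5) w=5
  (1,4) w=6
  (3,7) w=6
  (4,6) w=7
  (2,4) w=8
  (3,6) w=8
  (4,7) w=8
  (7,8) w=8

Add edge (1,8) w=1 -- no cycle. Running total: 1
Add edge (2,3) w=1 -- no cycle. Running total: 2
Add edge (2,5) w=1 -- no cycle. Running total: 3
Add edge (1,7) w=2 -- no cycle. Running total: 5
Add edge (4,8) w=2 -- no cycle. Running total: 7
Add edge (2,7) w=3 -- no cycle. Running total: 10
Add edge (2,6) w=3 -- no cycle. Running total: 13

MST edges: (1,8,w=1), (2,3,w=1), (2,5,w=1), (1,7,w=2), (4,8,w=2), (2,7,w=3), (2,6,w=3)
Total MST weight: 1 + 1 + 1 + 2 + 2 + 3 + 3 = 13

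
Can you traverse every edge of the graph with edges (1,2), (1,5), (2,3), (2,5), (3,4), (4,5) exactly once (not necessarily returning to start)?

Step 1: Find the degree of each vertex:
  deg(1) = 2
  deg(2) = 3
  deg(3) = 2
  deg(4) = 2
  deg(5) = 3

Step 2: Count vertices with odd degree:
  Odd-degree vertices: 2, 5 (2 total)

Step 3: Apply Euler's theorem:
  - Eulerian circuit exists iff graph is connected and all vertices have even degree
  - Eulerian path exists iff graph is connected and has 0 or 2 odd-degree vertices

Graph is connected with exactly 2 odd-degree vertices (2, 5).
Eulerian path exists (starting and ending at the odd-degree vertices), but no Eulerian circuit.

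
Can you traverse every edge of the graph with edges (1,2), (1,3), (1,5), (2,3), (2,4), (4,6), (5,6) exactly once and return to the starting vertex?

Step 1: Find the degree of each vertex:
  deg(1) = 3
  deg(2) = 3
  deg(3) = 2
  deg(4) = 2
  deg(5) = 2
  deg(6) = 2

Step 2: Count vertices with odd degree:
  Odd-degree vertices: 1, 2 (2 total)

Step 3: Apply Euler's theorem:
  - Eulerian circuit exists iff graph is connected and all vertices have even degree
  - Eulerian path exists iff graph is connected and has 0 or 2 odd-degree vertices

Graph is connected with exactly 2 odd-degree vertices (1, 2).
Eulerian path exists (starting and ending at the odd-degree vertices), but no Eulerian circuit.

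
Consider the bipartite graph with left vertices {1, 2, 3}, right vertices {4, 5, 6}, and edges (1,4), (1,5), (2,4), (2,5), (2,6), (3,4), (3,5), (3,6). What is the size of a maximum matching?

Step 1: List the neighbors of each left vertex:
  1: 4, 5
  2: 4, 5, 6
  3: 4, 5, 6

Step 2: Greedily match left vertices, then look for augmenting paths:
  Match 1 -- 4
  Match 2 -- 5
  Match 3 -- 6
  No augmenting path remains.

Step 3: Verify this is maximum:
  Matching size 3 = min(|L|, |R|) = min(3, 3), which is an upper bound, so this matching is maximum.

Maximum matching: {(1,4), (2,5), (3,6)}
Size: 3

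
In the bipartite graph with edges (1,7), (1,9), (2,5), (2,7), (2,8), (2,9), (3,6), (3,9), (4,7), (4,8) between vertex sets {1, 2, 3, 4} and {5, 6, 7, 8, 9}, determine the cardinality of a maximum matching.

Step 1: List the neighbors of each left vertex:
  1: 7, 9
  2: 5, 7, 8, 9
  3: 6, 9
  4: 7, 8

Step 2: Greedily match left vertices, then look for augmenting paths:
  Match 1 -- 7
  Match 2 -- 5
  Match 3 -- 6
  Match 4 -- 8
  No augmenting path remains.

Step 3: Verify this is maximum:
  Matching size 4 = min(|L|, |R|) = min(4, 5), which is an upper bound, so this matching is maximum.

Maximum matching: {(1,7), (2,5), (3,6), (4,8)}
Size: 4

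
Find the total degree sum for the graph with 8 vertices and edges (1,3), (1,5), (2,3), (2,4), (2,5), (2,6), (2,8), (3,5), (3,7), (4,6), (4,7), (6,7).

Step 1: Count edges incident to each vertex:
  deg(1) = 2 (neighbors: 3, 5)
  deg(2) = 5 (neighbors: 3, 4, 5, 6, 8)
  deg(3) = 4 (neighbors: 1, 2, 5, 7)
  deg(4) = 3 (neighbors: 2, 6, 7)
  deg(5) = 3 (neighbors: 1, 2, 3)
  deg(6) = 3 (neighbors: 2, 4, 7)
  deg(7) = 3 (neighbors: 3, 4, 6)
  deg(8) = 1 (neighbors: 2)

Step 2: Sum all degrees:
  2 + 5 + 4 + 3 + 3 + 3 + 3 + 1 = 24

Verification: sum of degrees = 2 * |E| = 2 * 12 = 24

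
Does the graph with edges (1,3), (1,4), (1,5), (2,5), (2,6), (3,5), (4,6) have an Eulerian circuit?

Step 1: Find the degree of each vertex:
  deg(1) = 3
  deg(2) = 2
  deg(3) = 2
  deg(4) = 2
  deg(5) = 3
  deg(6) = 2

Step 2: Count vertices with odd degree:
  Odd-degree vertices: 1, 5 (2 total)

Step 3: Apply Euler's theorem:
  - Eulerian circuit exists iff graph is connected and all vertices have even degree
  - Eulerian path exists iff graph is connected and has 0 or 2 odd-degree vertices

Graph is connected with exactly 2 odd-degree vertices (1, 5).
Eulerian path exists (starting and ending at the odd-degree vertices), but no Eulerian circuit.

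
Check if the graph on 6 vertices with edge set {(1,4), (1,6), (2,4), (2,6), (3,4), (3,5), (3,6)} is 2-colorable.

Step 1: Attempt 2-coloring using BFS:
  Start at vertex 1, assign color 0
  Color vertex 4 with color 1 (neighbor of 1)
  Color vertex 6 with color 1 (neighbor of 1)
  Color vertex 2 with color 0 (neighbor of 4)
  Color vertex 3 with color 0 (neighbor of 4)
  Color vertex 5 with color 1 (neighbor of 3)

Step 2: 2-coloring succeeded. No conflicts found.
  Set A (color 0): {1, 2, 3}
  Set B (color 1): {4, 5, 6}

The graph is bipartite with partition {1, 2, 3}, {4, 5, 6}.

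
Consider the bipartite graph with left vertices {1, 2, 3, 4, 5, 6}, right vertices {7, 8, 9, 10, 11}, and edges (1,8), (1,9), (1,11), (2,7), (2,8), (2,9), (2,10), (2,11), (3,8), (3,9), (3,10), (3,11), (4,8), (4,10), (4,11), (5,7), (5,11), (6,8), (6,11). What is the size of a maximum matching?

Step 1: List the neighbors of each left vertex:
  1: 8, 9, 11
  2: 7, 8, 9, 10, 11
  3: 8, 9, 10, 11
  4: 8, 10, 11
  5: 7, 11
  6: 8, 11

Step 2: Greedily match left vertices, then look for augmenting paths:
  Match 1 -- 8
  Match 2 -- 7
  Match 3 -- 9
  Match 4 -- 10
  Match 5 -- 11
  No augmenting path remains.

Step 3: Verify this is maximum:
  Matching size 5 = min(|L|, |R|) = min(6, 5), which is an upper bound, so this matching is maximum.

Maximum matching: {(1,8), (2,7), (3,9), (4,10), (5,11)}
Size: 5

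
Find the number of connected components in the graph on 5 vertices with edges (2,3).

Step 1: Build adjacency list from edges:
  1: (none)
  2: 3
  3: 2
  4: (none)
  5: (none)

Step 2: Run BFS/DFS from vertex 1:
  Visited: {1}
  Reached 1 of 5 vertices

Step 3: Only 1 of 5 vertices reached. Graph is disconnected.
Connected components: {1}, {2, 3}, {4}, {5}
Number of connected components: 4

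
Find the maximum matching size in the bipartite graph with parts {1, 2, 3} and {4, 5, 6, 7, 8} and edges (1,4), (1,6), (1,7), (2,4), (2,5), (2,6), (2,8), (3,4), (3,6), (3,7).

Step 1: List the neighbors of each left vertex:
  1: 4, 6, 7
  2: 4, 5, 6, 8
  3: 4, 6, 7

Step 2: Greedily match left vertices, then look for augmenting paths:
  Match 1 -- 4
  Match 2 -- 5
  Match 3 -- 6
  No augmenting path remains.

Step 3: Verify this is maximum:
  Matching size 3 = min(|L|, |R|) = min(3, 5), which is an upper bound, so this matching is maximum.

Maximum matching: {(1,4), (2,5), (3,6)}
Size: 3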